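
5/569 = 5/569 = 0.01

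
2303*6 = 13818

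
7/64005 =7/64005=0.00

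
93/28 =93/28 = 3.32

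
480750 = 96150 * 5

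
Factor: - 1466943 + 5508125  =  4041182 = 2^1*2020591^1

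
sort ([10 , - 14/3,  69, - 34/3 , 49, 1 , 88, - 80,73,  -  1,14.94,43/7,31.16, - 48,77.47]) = [ - 80,  -  48,-34/3,  -  14/3,- 1 , 1,43/7,10, 14.94,31.16,49,69,73,  77.47,88]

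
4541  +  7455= 11996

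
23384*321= 7506264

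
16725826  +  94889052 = 111614878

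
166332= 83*2004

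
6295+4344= 10639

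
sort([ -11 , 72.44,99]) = [ - 11, 72.44,99]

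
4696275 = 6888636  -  2192361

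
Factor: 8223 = 3^1*2741^1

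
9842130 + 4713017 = 14555147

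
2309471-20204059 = -17894588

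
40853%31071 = 9782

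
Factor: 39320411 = 13^1*101^1*29947^1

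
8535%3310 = 1915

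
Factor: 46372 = 2^2*11593^1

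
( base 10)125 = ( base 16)7D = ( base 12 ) A5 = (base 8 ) 175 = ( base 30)45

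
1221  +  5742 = 6963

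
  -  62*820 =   -  50840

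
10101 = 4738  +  5363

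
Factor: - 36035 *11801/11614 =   -  425249035/11614  =  - 2^( - 1 )* 5^1*5807^( - 1)*7207^1* 11801^1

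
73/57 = 1+16/57=1.28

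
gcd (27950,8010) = 10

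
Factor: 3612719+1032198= 73^1*63629^1 = 4644917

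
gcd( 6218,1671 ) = 1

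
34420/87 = 34420/87 = 395.63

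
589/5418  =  589/5418 = 0.11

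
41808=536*78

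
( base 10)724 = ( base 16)2d4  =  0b1011010100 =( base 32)MK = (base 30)o4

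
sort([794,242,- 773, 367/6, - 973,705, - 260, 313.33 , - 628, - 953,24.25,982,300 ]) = [ - 973, -953,-773, - 628, - 260, 24.25,367/6, 242,300, 313.33,  705,794,982 ]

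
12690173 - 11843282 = 846891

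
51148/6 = 25574/3= 8524.67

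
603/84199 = 603/84199=0.01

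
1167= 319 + 848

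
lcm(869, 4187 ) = 46057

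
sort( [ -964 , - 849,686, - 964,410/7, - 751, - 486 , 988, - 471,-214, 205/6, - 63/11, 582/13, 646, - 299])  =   [ - 964, - 964, - 849, - 751, - 486, - 471, - 299, - 214, - 63/11,  205/6,  582/13,410/7,646,  686,988]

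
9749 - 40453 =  - 30704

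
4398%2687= 1711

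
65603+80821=146424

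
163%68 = 27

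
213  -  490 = - 277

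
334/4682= 167/2341  =  0.07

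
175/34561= 175/34561 = 0.01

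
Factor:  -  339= -3^1*113^1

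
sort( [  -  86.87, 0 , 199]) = [- 86.87, 0, 199] 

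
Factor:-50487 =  - 3^1*16829^1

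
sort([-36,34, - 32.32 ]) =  [-36, - 32.32,34]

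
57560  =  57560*1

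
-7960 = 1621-9581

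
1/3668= 1/3668 = 0.00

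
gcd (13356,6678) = 6678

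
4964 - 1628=3336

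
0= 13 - 13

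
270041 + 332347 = 602388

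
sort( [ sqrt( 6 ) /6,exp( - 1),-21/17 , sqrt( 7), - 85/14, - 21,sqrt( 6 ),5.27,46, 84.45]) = [ - 21, - 85/14,- 21/17,  exp( - 1), sqrt( 6 ) /6,sqrt( 6),sqrt( 7), 5.27, 46, 84.45] 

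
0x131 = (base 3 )102022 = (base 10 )305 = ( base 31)9q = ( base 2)100110001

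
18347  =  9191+9156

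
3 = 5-2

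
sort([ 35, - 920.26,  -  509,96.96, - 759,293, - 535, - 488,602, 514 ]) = [ - 920.26, - 759, - 535,-509,-488, 35, 96.96,293,514,  602 ]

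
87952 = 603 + 87349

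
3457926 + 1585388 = 5043314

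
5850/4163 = 1 + 1687/4163 =1.41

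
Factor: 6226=2^1*11^1* 283^1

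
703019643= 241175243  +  461844400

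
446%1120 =446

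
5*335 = 1675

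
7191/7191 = 1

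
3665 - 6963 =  - 3298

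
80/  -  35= -16/7 = - 2.29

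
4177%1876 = 425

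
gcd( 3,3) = 3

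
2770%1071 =628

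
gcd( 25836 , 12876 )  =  12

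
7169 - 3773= 3396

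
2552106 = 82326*31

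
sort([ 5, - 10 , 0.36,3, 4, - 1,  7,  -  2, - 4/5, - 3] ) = [-10, - 3, - 2, - 1, - 4/5,0.36, 3, 4, 5 , 7] 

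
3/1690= 3/1690 = 0.00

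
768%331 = 106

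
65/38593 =65/38593 = 0.00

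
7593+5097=12690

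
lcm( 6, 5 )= 30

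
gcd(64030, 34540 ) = 10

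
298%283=15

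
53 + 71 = 124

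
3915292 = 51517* 76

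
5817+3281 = 9098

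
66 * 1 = 66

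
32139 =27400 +4739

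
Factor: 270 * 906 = 244620 = 2^2*3^4*5^1*151^1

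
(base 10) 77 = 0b1001101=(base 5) 302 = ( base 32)2D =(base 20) 3H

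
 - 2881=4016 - 6897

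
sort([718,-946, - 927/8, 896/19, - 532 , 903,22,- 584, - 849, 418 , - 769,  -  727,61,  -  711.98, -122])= [ - 946, - 849, - 769, - 727, - 711.98 ,-584, - 532, -122, - 927/8,22,896/19, 61,418,718  ,  903 ]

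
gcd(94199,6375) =1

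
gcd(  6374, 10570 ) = 2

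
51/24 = 2 + 1/8 =2.12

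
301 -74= 227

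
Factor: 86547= 3^1 *17^1*1697^1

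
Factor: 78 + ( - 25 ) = 53 = 53^1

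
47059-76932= - 29873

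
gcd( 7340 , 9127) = 1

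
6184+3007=9191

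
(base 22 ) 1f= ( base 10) 37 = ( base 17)23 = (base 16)25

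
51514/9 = 51514/9= 5723.78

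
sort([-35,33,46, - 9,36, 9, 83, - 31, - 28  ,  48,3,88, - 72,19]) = [ - 72 , - 35,-31,  -  28, - 9,3 , 9,19,33, 36,  46,48,83, 88 ] 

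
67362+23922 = 91284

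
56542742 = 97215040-40672298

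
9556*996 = 9517776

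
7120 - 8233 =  - 1113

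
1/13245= 1/13245 = 0.00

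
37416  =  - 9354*( - 4 )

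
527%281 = 246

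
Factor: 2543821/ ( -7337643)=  - 3^ ( - 1) * 7^1 * 363403^1*2445881^( - 1)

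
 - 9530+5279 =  - 4251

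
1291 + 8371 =9662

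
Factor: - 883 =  - 883^1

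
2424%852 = 720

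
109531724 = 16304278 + 93227446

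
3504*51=178704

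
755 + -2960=-2205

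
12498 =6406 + 6092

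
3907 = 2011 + 1896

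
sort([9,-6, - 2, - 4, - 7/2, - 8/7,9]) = [ - 6, - 4, - 7/2,-2 , - 8/7, 9, 9]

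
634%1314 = 634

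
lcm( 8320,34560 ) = 449280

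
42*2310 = 97020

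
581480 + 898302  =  1479782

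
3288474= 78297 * 42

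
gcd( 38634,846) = 282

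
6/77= 6/77 = 0.08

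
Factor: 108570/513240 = 2^(-2) * 11^1 * 13^ ( - 1 )= 11/52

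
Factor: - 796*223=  - 2^2 * 199^1* 223^1 = - 177508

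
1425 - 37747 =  - 36322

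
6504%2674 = 1156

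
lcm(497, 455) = 32305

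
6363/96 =66 + 9/32 = 66.28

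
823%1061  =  823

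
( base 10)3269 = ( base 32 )365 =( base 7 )12350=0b110011000101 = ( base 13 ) 1646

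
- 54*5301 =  -286254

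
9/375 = 3/125  =  0.02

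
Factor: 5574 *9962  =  55528188 = 2^2*3^1 * 17^1*293^1*929^1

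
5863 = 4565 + 1298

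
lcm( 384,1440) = 5760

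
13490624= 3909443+9581181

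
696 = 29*24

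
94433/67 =94433/67 = 1409.45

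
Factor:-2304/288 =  - 8 = - 2^3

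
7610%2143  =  1181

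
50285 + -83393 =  - 33108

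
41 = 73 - 32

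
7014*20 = 140280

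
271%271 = 0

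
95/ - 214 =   -  95/214 = - 0.44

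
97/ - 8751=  - 97/8751 = - 0.01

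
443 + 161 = 604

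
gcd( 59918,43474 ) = 2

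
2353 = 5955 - 3602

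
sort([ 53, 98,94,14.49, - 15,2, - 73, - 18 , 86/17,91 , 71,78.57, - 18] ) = [ - 73 , - 18 , - 18,-15, 2, 86/17,14.49,53,  71 , 78.57,91, 94, 98 ]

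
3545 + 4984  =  8529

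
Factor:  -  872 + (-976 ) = -1848 = - 2^3*3^1*7^1 * 11^1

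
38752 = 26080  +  12672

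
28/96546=14/48273 = 0.00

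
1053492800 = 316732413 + 736760387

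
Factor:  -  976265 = -5^1*195253^1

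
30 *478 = 14340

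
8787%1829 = 1471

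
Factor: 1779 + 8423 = 10202 = 2^1*5101^1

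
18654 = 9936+8718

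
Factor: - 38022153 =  - 3^1*13^1*974927^1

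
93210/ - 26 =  - 3585/1 = - 3585.00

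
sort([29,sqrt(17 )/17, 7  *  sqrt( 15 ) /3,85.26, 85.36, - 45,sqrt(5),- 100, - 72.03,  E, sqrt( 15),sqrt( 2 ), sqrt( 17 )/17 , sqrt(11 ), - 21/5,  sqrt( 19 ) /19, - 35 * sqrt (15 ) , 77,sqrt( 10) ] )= [ - 35*sqrt( 15 ), - 100, - 72.03, - 45 ,-21/5,sqrt( 19)/19 , sqrt( 17 ) /17,sqrt ( 17 )/17, sqrt (2),sqrt( 5 ), E,sqrt( 10 ),  sqrt( 11), sqrt( 15),  7*sqrt(15 ) /3, 29, 77,  85.26,85.36]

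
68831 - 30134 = 38697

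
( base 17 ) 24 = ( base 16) 26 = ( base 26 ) 1C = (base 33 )15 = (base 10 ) 38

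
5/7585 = 1/1517 = 0.00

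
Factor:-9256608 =-2^5*3^2*32141^1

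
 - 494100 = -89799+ - 404301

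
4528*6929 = 31374512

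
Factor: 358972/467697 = 2^2 * 3^( - 1 )*17^1*31^(-1 )*47^(-1 ) * 107^(  -  1 )*5279^1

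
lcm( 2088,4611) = 110664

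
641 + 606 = 1247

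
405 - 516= - 111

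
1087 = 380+707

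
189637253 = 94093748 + 95543505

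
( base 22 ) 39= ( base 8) 113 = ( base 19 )3I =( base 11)69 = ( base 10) 75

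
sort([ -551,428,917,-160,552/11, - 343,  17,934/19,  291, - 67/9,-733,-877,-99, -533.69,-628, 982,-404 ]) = [ - 877, - 733,  -  628,-551,-533.69, - 404,-343, - 160,-99, - 67/9,17,934/19,552/11, 291,428, 917 , 982 ]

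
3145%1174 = 797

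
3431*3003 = 10303293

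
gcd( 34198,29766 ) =2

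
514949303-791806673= -276857370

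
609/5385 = 203/1795 = 0.11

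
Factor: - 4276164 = -2^2* 3^1*37^1* 9631^1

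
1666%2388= 1666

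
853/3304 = 853/3304= 0.26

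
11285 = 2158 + 9127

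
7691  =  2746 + 4945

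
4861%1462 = 475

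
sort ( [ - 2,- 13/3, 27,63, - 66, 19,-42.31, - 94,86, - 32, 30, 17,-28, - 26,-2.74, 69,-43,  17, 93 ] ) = [-94, - 66,-43, - 42.31, -32,-28, - 26, - 13/3, - 2.74, - 2,  17,17,19, 27, 30, 63,69,86, 93]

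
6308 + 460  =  6768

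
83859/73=1148 + 55/73=1148.75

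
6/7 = 6/7  =  0.86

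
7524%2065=1329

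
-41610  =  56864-98474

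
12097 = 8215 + 3882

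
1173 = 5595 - 4422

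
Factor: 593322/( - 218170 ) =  - 3^1*5^( - 1 )*21817^( - 1)*98887^1 = - 296661/109085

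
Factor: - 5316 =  - 2^2*3^1*443^1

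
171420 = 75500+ 95920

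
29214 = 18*1623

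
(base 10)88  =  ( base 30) 2S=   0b1011000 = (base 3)10021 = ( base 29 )31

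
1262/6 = 631/3 = 210.33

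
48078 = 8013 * 6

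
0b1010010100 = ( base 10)660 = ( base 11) 550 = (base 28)NG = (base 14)352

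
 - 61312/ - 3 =20437  +  1/3  =  20437.33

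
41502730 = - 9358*( - 4435)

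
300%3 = 0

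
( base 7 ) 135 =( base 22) 39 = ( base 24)33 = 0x4B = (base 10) 75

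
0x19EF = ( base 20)GBJ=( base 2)1100111101111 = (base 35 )5EO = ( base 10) 6639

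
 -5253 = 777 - 6030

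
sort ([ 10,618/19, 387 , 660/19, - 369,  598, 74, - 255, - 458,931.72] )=[-458,-369, - 255, 10,618/19, 660/19,  74, 387, 598, 931.72 ] 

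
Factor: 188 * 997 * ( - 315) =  - 2^2*3^2 * 5^1*7^1*47^1 * 997^1 =-59042340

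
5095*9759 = 49722105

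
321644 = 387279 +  - 65635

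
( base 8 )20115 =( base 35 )6q9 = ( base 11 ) 6238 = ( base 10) 8269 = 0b10000001001101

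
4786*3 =14358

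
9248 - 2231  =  7017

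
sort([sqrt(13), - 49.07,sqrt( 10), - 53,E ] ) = [ - 53,  -  49.07,E, sqrt( 10), sqrt(13 )]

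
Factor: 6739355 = 5^1*7^1* 192553^1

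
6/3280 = 3/1640=   0.00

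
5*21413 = 107065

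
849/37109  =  849/37109 = 0.02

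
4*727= 2908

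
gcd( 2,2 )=2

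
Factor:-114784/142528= - 2^ ( - 1 )*131^ ( - 1 )*211^1 = -211/262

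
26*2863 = 74438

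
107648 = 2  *53824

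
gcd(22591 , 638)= 29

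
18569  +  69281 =87850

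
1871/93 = 20 + 11/93 = 20.12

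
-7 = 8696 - 8703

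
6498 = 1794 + 4704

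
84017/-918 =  - 84017/918= -  91.52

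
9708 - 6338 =3370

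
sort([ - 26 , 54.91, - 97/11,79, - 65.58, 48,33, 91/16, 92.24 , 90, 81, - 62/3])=[-65.58, - 26, - 62/3, - 97/11,91/16,33,  48,54.91, 79,81,90 , 92.24 ] 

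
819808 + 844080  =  1663888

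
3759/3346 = 537/478= 1.12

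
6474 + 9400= 15874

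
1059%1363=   1059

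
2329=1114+1215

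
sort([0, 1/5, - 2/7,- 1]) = [ - 1, - 2/7, 0,1/5 ] 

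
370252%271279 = 98973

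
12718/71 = 12718/71 = 179.13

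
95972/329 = 291 + 233/329 = 291.71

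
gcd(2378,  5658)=82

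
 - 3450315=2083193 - 5533508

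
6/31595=6/31595 = 0.00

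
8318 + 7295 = 15613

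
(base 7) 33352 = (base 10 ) 8416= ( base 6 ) 102544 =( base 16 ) 20e0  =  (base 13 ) 3aa5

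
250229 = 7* 35747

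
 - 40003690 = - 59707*670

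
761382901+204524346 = 965907247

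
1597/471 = 3 + 184/471= 3.39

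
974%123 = 113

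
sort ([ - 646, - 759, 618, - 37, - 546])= [ - 759, - 646, - 546,  -  37,618 ] 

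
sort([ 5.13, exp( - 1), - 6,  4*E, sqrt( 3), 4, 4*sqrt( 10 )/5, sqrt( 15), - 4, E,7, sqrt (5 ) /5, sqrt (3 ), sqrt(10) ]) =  [ - 6,  -  4,exp ( - 1), sqrt( 5)/5, sqrt(3), sqrt(3), 4*sqrt( 10 )/5, E,sqrt( 10 ),sqrt(15) , 4, 5.13, 7,  4*E ]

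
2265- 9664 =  - 7399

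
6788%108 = 92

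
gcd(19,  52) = 1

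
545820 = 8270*66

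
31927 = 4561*7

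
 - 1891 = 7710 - 9601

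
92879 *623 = 57863617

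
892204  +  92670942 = 93563146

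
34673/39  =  889 + 2/39 =889.05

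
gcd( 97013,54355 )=7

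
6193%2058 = 19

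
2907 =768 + 2139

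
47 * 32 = 1504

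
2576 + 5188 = 7764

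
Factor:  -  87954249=  -  3^1 * 19^1*47^1* 32831^1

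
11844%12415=11844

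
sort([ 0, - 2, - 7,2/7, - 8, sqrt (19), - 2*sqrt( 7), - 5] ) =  [  -  8, - 7, - 2*sqrt(7 ),  -  5,-2, 0,2/7,sqrt (19 )] 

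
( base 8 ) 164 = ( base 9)138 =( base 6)312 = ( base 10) 116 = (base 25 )4G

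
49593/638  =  77 + 467/638 = 77.73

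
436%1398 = 436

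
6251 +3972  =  10223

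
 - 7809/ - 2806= 7809/2806 = 2.78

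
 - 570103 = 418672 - 988775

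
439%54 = 7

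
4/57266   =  2/28633 = 0.00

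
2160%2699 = 2160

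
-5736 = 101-5837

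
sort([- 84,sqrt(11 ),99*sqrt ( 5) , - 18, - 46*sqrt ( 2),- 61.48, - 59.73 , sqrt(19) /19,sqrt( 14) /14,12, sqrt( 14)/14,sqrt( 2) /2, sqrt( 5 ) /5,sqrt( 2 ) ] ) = [ - 84, - 46*sqrt(2 ), - 61.48, - 59.73, - 18, sqrt( 19)/19, sqrt( 14) /14,sqrt( 14)/14,sqrt(5) /5,sqrt( 2 ) /2,sqrt(2),sqrt(11 ), 12,99*sqrt( 5) ] 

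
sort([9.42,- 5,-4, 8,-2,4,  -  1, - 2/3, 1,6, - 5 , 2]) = [- 5, - 5, - 4,-2,-1,-2/3, 1,  2,4, 6,  8,9.42]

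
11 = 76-65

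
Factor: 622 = 2^1*311^1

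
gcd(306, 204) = 102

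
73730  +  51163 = 124893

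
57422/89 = 57422/89 = 645.19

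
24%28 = 24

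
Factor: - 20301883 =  - 7^1* 83^2*421^1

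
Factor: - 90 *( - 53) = 2^1* 3^2*5^1*53^1 = 4770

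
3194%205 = 119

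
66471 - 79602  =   - 13131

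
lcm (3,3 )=3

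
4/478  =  2/239  =  0.01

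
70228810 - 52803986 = 17424824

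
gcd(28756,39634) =14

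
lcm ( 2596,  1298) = 2596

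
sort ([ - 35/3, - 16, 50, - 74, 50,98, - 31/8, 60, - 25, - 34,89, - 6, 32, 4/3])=[ - 74,-34, - 25, - 16, - 35/3, - 6,-31/8 , 4/3 , 32 , 50,  50,  60,  89,98 ] 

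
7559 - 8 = 7551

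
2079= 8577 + -6498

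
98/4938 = 49/2469 = 0.02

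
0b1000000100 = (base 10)516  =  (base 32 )g4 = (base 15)246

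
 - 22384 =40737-63121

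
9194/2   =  4597 = 4597.00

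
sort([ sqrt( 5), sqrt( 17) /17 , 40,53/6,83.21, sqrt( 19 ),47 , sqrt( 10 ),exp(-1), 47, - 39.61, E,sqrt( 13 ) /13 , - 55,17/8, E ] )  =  [ - 55 , - 39.61,sqrt( 17 )/17, sqrt( 13 )/13,exp( - 1 ),17/8,  sqrt ( 5),E,E, sqrt( 10),sqrt( 19),53/6,40,47, 47,83.21] 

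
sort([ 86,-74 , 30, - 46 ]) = [ - 74, - 46,30 , 86 ]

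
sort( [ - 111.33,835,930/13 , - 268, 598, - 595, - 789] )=[-789,  -  595, - 268, - 111.33,930/13, 598,  835 ] 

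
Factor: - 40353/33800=-2^( - 3)*3^1*5^( - 2 ) * 13^( - 2)*13451^1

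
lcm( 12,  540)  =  540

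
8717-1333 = 7384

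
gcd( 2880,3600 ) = 720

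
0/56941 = 0 = 0.00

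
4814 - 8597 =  - 3783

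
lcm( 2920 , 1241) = 49640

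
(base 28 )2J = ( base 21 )3c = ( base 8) 113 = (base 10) 75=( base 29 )2h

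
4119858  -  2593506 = 1526352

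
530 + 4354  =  4884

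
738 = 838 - 100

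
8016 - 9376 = - 1360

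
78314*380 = 29759320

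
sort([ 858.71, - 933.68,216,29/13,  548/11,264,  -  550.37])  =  [-933.68,  -  550.37,29/13, 548/11,  216, 264,858.71 ]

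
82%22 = 16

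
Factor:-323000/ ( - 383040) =2^( - 3)  *  3^( -2 )*5^2*7^( - 1)*17^1 = 425/504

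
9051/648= 13 +209/216=13.97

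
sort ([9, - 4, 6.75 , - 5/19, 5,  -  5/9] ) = [ - 4, - 5/9, - 5/19,5,  6.75, 9]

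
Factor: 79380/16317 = 180/37 = 2^2*3^2*5^1*37^( - 1 )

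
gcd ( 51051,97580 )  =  119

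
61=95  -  34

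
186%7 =4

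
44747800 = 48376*925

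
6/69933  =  2/23311=0.00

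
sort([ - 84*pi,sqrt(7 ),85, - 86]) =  [ - 84*pi, - 86,sqrt( 7),  85]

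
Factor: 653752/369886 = 2^2* 19^1*43^( - 1) = 76/43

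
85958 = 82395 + 3563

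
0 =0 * 5250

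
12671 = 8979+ 3692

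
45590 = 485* 94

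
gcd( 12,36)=12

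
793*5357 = 4248101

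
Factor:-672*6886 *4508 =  - 20860283136 = - 2^8 *3^1*7^3*11^1 *23^1*313^1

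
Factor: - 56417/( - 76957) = 41^ ( - 1 )*1877^( - 1 )*56417^1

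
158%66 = 26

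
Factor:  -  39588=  - 2^2 * 3^1*3299^1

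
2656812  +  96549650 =99206462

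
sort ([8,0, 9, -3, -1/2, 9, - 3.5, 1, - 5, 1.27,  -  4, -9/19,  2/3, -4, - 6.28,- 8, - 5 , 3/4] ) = [ - 8,-6.28, - 5, - 5,  -  4, - 4, - 3.5, - 3, - 1/2,-9/19,  0, 2/3, 3/4,  1,1.27, 8, 9, 9 ]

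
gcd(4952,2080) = 8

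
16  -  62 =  - 46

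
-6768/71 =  - 6768/71 = -95.32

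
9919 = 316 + 9603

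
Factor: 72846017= 61^2*19577^1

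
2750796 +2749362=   5500158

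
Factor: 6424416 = 2^5*3^2*22307^1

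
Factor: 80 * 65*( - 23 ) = -119600  =  - 2^4*5^2*13^1*23^1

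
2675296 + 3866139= 6541435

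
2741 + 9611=12352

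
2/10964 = 1/5482 =0.00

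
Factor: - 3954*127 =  - 2^1*3^1 * 127^1*659^1 = - 502158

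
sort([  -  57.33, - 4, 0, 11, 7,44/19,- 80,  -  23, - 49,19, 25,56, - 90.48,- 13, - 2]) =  [ - 90.48,-80, - 57.33, - 49,- 23, - 13, - 4, - 2, 0 , 44/19,7,11,  19,25, 56] 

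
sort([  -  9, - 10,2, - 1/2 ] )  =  [ - 10,-9, - 1/2,2] 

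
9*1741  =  15669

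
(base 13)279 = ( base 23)j1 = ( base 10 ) 438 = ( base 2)110110110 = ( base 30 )EI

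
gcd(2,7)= 1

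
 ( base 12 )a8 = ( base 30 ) 48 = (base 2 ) 10000000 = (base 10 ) 128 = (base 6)332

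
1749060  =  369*4740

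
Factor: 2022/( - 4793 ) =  -2^1 * 3^1 * 337^1 * 4793^( - 1 ) 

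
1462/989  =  1 + 11/23= 1.48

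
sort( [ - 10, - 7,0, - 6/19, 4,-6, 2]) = [ - 10,-7, - 6, - 6/19, 0, 2, 4] 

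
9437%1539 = 203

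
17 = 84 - 67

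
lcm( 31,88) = 2728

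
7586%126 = 26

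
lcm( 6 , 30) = 30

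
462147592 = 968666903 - 506519311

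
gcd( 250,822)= 2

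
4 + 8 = 12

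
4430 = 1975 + 2455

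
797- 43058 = -42261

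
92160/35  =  2633 +1/7 = 2633.14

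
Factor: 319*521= 11^1*29^1*521^1 = 166199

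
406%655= 406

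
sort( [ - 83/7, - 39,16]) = [ - 39, - 83/7, 16]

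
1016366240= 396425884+619940356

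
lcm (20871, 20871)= 20871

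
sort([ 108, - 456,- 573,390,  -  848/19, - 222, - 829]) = [ - 829,  -  573,-456,- 222 , - 848/19, 108,390]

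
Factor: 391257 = 3^3*43^1*337^1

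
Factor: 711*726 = 2^1*3^3 *11^2*79^1 = 516186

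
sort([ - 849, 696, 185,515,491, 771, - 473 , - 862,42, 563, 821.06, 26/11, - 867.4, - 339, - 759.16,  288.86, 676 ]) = [  -  867.4, - 862, - 849, - 759.16,-473, - 339,26/11, 42 , 185, 288.86, 491, 515, 563, 676,  696,771, 821.06]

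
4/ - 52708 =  - 1/13177 =- 0.00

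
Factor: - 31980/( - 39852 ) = 65/81 = 3^(-4 )*5^1*13^1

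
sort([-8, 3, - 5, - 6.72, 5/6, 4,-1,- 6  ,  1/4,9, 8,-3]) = [ -8,-6.72, - 6 , - 5,  -  3 ,-1, 1/4, 5/6,3,4, 8,9 ] 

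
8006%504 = 446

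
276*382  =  105432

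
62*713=44206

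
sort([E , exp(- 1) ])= [exp( - 1), E]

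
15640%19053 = 15640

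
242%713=242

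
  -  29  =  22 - 51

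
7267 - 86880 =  - 79613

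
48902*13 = 635726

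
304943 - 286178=18765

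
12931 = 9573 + 3358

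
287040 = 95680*3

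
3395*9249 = 31400355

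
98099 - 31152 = 66947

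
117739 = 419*281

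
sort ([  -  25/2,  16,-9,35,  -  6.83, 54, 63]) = [ - 25/2, - 9, - 6.83,16, 35, 54,  63 ]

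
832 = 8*104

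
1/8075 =1/8075 = 0.00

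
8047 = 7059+988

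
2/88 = 1/44 = 0.02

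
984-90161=  -  89177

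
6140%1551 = 1487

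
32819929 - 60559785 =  - 27739856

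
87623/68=1288 + 39/68 = 1288.57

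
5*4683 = 23415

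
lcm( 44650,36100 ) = 1696700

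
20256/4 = 5064 = 5064.00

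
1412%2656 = 1412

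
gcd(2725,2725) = 2725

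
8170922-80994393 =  -72823471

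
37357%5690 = 3217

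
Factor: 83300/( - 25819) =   -  2^2*5^2*7^2*17^1  *25819^( - 1 ) 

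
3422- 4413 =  - 991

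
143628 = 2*71814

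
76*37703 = 2865428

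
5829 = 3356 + 2473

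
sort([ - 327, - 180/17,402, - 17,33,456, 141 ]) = [ -327, - 17, - 180/17 , 33,141,402, 456]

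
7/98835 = 7/98835 = 0.00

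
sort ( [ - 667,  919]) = [ - 667, 919 ]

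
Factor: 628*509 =2^2*157^1*509^1= 319652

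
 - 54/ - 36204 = 9/6034 = 0.00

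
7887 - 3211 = 4676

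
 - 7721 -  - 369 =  - 7352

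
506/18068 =253/9034= 0.03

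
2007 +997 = 3004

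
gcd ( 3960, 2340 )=180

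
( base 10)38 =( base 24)1E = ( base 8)46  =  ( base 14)2a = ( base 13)2c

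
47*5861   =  275467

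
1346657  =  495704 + 850953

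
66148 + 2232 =68380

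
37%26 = 11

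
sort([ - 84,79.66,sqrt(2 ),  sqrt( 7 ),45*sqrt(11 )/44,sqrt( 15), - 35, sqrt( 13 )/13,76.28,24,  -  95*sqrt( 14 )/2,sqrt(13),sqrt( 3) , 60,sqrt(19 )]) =[ - 95*sqrt ( 14 ) /2,-84, - 35,sqrt( 13 )/13,  sqrt (2), sqrt (3 ),sqrt( 7 ) , 45*sqrt(11 )/44,sqrt( 13),sqrt( 15 ), sqrt ( 19 ),24,60,76.28,79.66 ] 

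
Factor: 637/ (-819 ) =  - 3^ (-2 )*7^1= -7/9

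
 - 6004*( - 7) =42028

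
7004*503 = 3523012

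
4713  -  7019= - 2306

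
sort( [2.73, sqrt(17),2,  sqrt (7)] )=[2,sqrt( 7),  2.73,  sqrt( 17 )]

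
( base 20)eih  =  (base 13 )294a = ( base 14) 226D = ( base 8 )13531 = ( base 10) 5977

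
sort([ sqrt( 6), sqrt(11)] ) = [ sqrt( 6),sqrt(11)] 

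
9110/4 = 2277+1/2  =  2277.50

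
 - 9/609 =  - 3/203 = - 0.01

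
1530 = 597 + 933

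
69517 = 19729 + 49788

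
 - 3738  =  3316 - 7054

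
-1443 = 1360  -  2803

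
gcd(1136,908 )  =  4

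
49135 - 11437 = 37698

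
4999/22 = 4999/22 = 227.23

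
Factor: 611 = 13^1 * 47^1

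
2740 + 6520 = 9260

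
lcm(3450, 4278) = 106950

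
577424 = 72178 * 8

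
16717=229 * 73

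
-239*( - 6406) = 1531034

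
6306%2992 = 322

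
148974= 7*21282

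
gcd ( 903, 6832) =7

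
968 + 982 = 1950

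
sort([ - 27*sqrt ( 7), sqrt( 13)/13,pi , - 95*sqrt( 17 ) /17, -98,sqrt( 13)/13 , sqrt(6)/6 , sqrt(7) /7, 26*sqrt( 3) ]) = [ - 98,- 27*sqrt(7 ), - 95*sqrt( 17)/17, sqrt (13)/13 , sqrt( 13) /13,sqrt (7)/7, sqrt(6 ) /6 , pi , 26 * sqrt( 3) ]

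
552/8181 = 184/2727=0.07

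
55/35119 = 55/35119 = 0.00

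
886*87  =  77082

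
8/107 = 8/107 = 0.07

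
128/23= 5+13/23 =5.57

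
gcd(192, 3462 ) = 6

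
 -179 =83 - 262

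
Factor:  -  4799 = - 4799^1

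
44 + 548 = 592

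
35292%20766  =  14526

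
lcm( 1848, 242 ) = 20328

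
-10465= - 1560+-8905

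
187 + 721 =908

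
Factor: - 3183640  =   - 2^3*5^1*19^1 * 59^1*71^1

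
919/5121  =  919/5121=0.18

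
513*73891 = 37906083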